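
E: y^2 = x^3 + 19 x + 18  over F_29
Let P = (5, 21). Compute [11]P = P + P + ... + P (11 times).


k = 11 = 1011_2 (binary, LSB first: 1101)
Double-and-add from P = (5, 21):
  bit 0 = 1: acc = O + (5, 21) = (5, 21)
  bit 1 = 1: acc = (5, 21) + (15, 16) = (2, 21)
  bit 2 = 0: acc unchanged = (2, 21)
  bit 3 = 1: acc = (2, 21) + (7, 28) = (15, 13)

11P = (15, 13)


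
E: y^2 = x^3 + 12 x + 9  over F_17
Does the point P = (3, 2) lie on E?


Check whether y^2 = x^3 + 12 x + 9 (mod 17) for (x, y) = (3, 2).
LHS: y^2 = 2^2 mod 17 = 4
RHS: x^3 + 12 x + 9 = 3^3 + 12*3 + 9 mod 17 = 4
LHS = RHS

Yes, on the curve


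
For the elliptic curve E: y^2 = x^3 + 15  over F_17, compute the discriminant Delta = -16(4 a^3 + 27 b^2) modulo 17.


4 a^3 + 27 b^2 = 4*0^3 + 27*15^2 = 0 + 6075 = 6075
Delta = -16 * (6075) = -97200
Delta mod 17 = 6

Delta = 6 (mod 17)


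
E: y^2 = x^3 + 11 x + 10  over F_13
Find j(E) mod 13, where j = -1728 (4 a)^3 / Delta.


Delta = -16(4 a^3 + 27 b^2) mod 13 = 4
-1728 * (4 a)^3 = -1728 * (4*11)^3 mod 13 = 8
j = 8 * 4^(-1) mod 13 = 2

j = 2 (mod 13)


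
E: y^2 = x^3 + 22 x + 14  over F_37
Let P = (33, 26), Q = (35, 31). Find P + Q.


P != Q, so use the chord formula.
s = (y2 - y1) / (x2 - x1) = (5) / (2) mod 37 = 21
x3 = s^2 - x1 - x2 mod 37 = 21^2 - 33 - 35 = 3
y3 = s (x1 - x3) - y1 mod 37 = 21 * (33 - 3) - 26 = 12

P + Q = (3, 12)


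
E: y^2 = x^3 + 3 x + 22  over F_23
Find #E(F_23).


For each x in F_23, count y with y^2 = x^3 + 3 x + 22 mod 23:
  x = 1: RHS = 3, y in [7, 16]  -> 2 point(s)
  x = 2: RHS = 13, y in [6, 17]  -> 2 point(s)
  x = 3: RHS = 12, y in [9, 14]  -> 2 point(s)
  x = 4: RHS = 6, y in [11, 12]  -> 2 point(s)
  x = 5: RHS = 1, y in [1, 22]  -> 2 point(s)
  x = 6: RHS = 3, y in [7, 16]  -> 2 point(s)
  x = 7: RHS = 18, y in [8, 15]  -> 2 point(s)
  x = 8: RHS = 6, y in [11, 12]  -> 2 point(s)
  x = 11: RHS = 6, y in [11, 12]  -> 2 point(s)
  x = 13: RHS = 4, y in [2, 21]  -> 2 point(s)
  x = 14: RHS = 2, y in [5, 18]  -> 2 point(s)
  x = 16: RHS = 3, y in [7, 16]  -> 2 point(s)
  x = 17: RHS = 18, y in [8, 15]  -> 2 point(s)
  x = 20: RHS = 9, y in [3, 20]  -> 2 point(s)
  x = 21: RHS = 8, y in [10, 13]  -> 2 point(s)
  x = 22: RHS = 18, y in [8, 15]  -> 2 point(s)
Affine points: 32. Add the point at infinity: total = 33.

#E(F_23) = 33


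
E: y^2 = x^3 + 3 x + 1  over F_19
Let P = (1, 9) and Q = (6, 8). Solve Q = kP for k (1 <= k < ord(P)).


Enumerate multiples of P until we hit Q = (6, 8):
  1P = (1, 9)
  2P = (15, 18)
  3P = (7, 17)
  4P = (17, 14)
  5P = (8, 9)
  6P = (10, 10)
  7P = (12, 13)
  8P = (11, 15)
  9P = (18, 15)
  10P = (9, 15)
  11P = (6, 11)
  12P = (0, 18)
  13P = (4, 18)
  14P = (4, 1)
  15P = (0, 1)
  16P = (6, 8)
Match found at i = 16.

k = 16


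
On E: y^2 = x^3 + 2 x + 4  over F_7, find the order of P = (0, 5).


Compute successive multiples of P until we hit O:
  1P = (0, 5)
  2P = (2, 3)
  3P = (6, 1)
  4P = (3, 4)
  5P = (1, 0)
  6P = (3, 3)
  7P = (6, 6)
  8P = (2, 4)
  ... (continuing to 10P)
  10P = O

ord(P) = 10


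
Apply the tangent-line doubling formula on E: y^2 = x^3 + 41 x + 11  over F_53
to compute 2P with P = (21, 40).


Doubling: s = (3 x1^2 + a) / (2 y1)
s = (3*21^2 + 41) / (2*40) mod 53 = 25
x3 = s^2 - 2 x1 mod 53 = 25^2 - 2*21 = 0
y3 = s (x1 - x3) - y1 mod 53 = 25 * (21 - 0) - 40 = 8

2P = (0, 8)


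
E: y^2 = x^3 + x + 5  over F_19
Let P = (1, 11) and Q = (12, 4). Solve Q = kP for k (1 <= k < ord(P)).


Enumerate multiples of P until we hit Q = (12, 4):
  1P = (1, 11)
  2P = (4, 4)
  3P = (11, 6)
  4P = (12, 4)
Match found at i = 4.

k = 4


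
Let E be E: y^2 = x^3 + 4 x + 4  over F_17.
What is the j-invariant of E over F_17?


Delta = -16(4 a^3 + 27 b^2) mod 17 = 8
-1728 * (4 a)^3 = -1728 * (4*4)^3 mod 17 = 11
j = 11 * 8^(-1) mod 17 = 12

j = 12 (mod 17)


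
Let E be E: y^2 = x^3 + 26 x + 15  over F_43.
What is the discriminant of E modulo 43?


4 a^3 + 27 b^2 = 4*26^3 + 27*15^2 = 70304 + 6075 = 76379
Delta = -16 * (76379) = -1222064
Delta mod 43 = 39

Delta = 39 (mod 43)


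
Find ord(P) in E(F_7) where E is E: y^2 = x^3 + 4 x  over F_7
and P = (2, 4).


Compute successive multiples of P until we hit O:
  1P = (2, 4)
  2P = (0, 0)
  3P = (2, 3)
  4P = O

ord(P) = 4


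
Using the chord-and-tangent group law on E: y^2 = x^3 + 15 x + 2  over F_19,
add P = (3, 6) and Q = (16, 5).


P != Q, so use the chord formula.
s = (y2 - y1) / (x2 - x1) = (18) / (13) mod 19 = 16
x3 = s^2 - x1 - x2 mod 19 = 16^2 - 3 - 16 = 9
y3 = s (x1 - x3) - y1 mod 19 = 16 * (3 - 9) - 6 = 12

P + Q = (9, 12)


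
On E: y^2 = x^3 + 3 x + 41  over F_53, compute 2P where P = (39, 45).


Doubling: s = (3 x1^2 + a) / (2 y1)
s = (3*39^2 + 3) / (2*45) mod 53 = 26
x3 = s^2 - 2 x1 mod 53 = 26^2 - 2*39 = 15
y3 = s (x1 - x3) - y1 mod 53 = 26 * (39 - 15) - 45 = 49

2P = (15, 49)


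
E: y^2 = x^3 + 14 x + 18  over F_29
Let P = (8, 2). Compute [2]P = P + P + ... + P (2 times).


k = 2 = 10_2 (binary, LSB first: 01)
Double-and-add from P = (8, 2):
  bit 0 = 0: acc unchanged = O
  bit 1 = 1: acc = O + (19, 26) = (19, 26)

2P = (19, 26)


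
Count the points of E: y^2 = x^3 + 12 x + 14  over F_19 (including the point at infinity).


For each x in F_19, count y with y^2 = x^3 + 12 x + 14 mod 19:
  x = 3: RHS = 1, y in [1, 18]  -> 2 point(s)
  x = 5: RHS = 9, y in [3, 16]  -> 2 point(s)
  x = 6: RHS = 17, y in [6, 13]  -> 2 point(s)
  x = 7: RHS = 4, y in [2, 17]  -> 2 point(s)
  x = 12: RHS = 5, y in [9, 10]  -> 2 point(s)
  x = 13: RHS = 11, y in [7, 12]  -> 2 point(s)
  x = 14: RHS = 0, y in [0]  -> 1 point(s)
  x = 15: RHS = 16, y in [4, 15]  -> 2 point(s)
  x = 17: RHS = 1, y in [1, 18]  -> 2 point(s)
  x = 18: RHS = 1, y in [1, 18]  -> 2 point(s)
Affine points: 19. Add the point at infinity: total = 20.

#E(F_19) = 20


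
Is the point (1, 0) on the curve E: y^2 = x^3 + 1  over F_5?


Check whether y^2 = x^3 + 0 x + 1 (mod 5) for (x, y) = (1, 0).
LHS: y^2 = 0^2 mod 5 = 0
RHS: x^3 + 0 x + 1 = 1^3 + 0*1 + 1 mod 5 = 2
LHS != RHS

No, not on the curve


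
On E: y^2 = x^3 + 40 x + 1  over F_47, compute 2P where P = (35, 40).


Doubling: s = (3 x1^2 + a) / (2 y1)
s = (3*35^2 + 40) / (2*40) mod 47 = 20
x3 = s^2 - 2 x1 mod 47 = 20^2 - 2*35 = 1
y3 = s (x1 - x3) - y1 mod 47 = 20 * (35 - 1) - 40 = 29

2P = (1, 29)


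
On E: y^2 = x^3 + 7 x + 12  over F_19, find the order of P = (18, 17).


Compute successive multiples of P until we hit O:
  1P = (18, 17)
  2P = (13, 18)
  3P = (4, 3)
  4P = (17, 3)
  5P = (9, 14)
  6P = (9, 5)
  7P = (17, 16)
  8P = (4, 16)
  ... (continuing to 11P)
  11P = O

ord(P) = 11


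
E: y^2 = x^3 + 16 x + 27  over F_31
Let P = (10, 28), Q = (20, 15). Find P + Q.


P != Q, so use the chord formula.
s = (y2 - y1) / (x2 - x1) = (18) / (10) mod 31 = 8
x3 = s^2 - x1 - x2 mod 31 = 8^2 - 10 - 20 = 3
y3 = s (x1 - x3) - y1 mod 31 = 8 * (10 - 3) - 28 = 28

P + Q = (3, 28)


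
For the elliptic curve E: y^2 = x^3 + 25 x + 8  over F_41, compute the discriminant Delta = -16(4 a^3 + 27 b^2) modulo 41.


4 a^3 + 27 b^2 = 4*25^3 + 27*8^2 = 62500 + 1728 = 64228
Delta = -16 * (64228) = -1027648
Delta mod 41 = 17

Delta = 17 (mod 41)


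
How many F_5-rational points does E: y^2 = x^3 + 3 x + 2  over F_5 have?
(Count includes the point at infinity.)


For each x in F_5, count y with y^2 = x^3 + 3 x + 2 mod 5:
  x = 1: RHS = 1, y in [1, 4]  -> 2 point(s)
  x = 2: RHS = 1, y in [1, 4]  -> 2 point(s)
Affine points: 4. Add the point at infinity: total = 5.

#E(F_5) = 5


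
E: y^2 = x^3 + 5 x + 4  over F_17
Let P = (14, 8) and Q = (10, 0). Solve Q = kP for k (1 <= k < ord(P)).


Enumerate multiples of P until we hit Q = (10, 0):
  1P = (14, 8)
  2P = (10, 0)
Match found at i = 2.

k = 2


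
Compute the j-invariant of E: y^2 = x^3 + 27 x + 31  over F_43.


Delta = -16(4 a^3 + 27 b^2) mod 43 = 29
-1728 * (4 a)^3 = -1728 * (4*27)^3 mod 43 = 42
j = 42 * 29^(-1) mod 43 = 40

j = 40 (mod 43)


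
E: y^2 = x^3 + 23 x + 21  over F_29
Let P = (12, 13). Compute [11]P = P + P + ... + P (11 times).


k = 11 = 1011_2 (binary, LSB first: 1101)
Double-and-add from P = (12, 13):
  bit 0 = 1: acc = O + (12, 13) = (12, 13)
  bit 1 = 1: acc = (12, 13) + (14, 10) = (27, 24)
  bit 2 = 0: acc unchanged = (27, 24)
  bit 3 = 1: acc = (27, 24) + (10, 27) = (12, 16)

11P = (12, 16)


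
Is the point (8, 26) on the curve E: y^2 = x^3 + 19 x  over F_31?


Check whether y^2 = x^3 + 19 x + 0 (mod 31) for (x, y) = (8, 26).
LHS: y^2 = 26^2 mod 31 = 25
RHS: x^3 + 19 x + 0 = 8^3 + 19*8 + 0 mod 31 = 13
LHS != RHS

No, not on the curve


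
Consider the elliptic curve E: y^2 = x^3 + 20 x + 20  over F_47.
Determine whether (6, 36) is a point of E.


Check whether y^2 = x^3 + 20 x + 20 (mod 47) for (x, y) = (6, 36).
LHS: y^2 = 36^2 mod 47 = 27
RHS: x^3 + 20 x + 20 = 6^3 + 20*6 + 20 mod 47 = 27
LHS = RHS

Yes, on the curve


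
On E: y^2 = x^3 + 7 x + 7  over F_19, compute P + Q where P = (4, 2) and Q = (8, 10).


P != Q, so use the chord formula.
s = (y2 - y1) / (x2 - x1) = (8) / (4) mod 19 = 2
x3 = s^2 - x1 - x2 mod 19 = 2^2 - 4 - 8 = 11
y3 = s (x1 - x3) - y1 mod 19 = 2 * (4 - 11) - 2 = 3

P + Q = (11, 3)


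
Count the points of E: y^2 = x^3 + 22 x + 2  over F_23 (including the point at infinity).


For each x in F_23, count y with y^2 = x^3 + 22 x + 2 mod 23:
  x = 0: RHS = 2, y in [5, 18]  -> 2 point(s)
  x = 1: RHS = 2, y in [5, 18]  -> 2 point(s)
  x = 2: RHS = 8, y in [10, 13]  -> 2 point(s)
  x = 3: RHS = 3, y in [7, 16]  -> 2 point(s)
  x = 4: RHS = 16, y in [4, 19]  -> 2 point(s)
  x = 7: RHS = 16, y in [4, 19]  -> 2 point(s)
  x = 8: RHS = 0, y in [0]  -> 1 point(s)
  x = 9: RHS = 9, y in [3, 20]  -> 2 point(s)
  x = 10: RHS = 3, y in [7, 16]  -> 2 point(s)
  x = 12: RHS = 16, y in [4, 19]  -> 2 point(s)
  x = 13: RHS = 1, y in [1, 22]  -> 2 point(s)
  x = 14: RHS = 18, y in [8, 15]  -> 2 point(s)
  x = 15: RHS = 4, y in [2, 21]  -> 2 point(s)
  x = 20: RHS = 1, y in [1, 22]  -> 2 point(s)
  x = 22: RHS = 2, y in [5, 18]  -> 2 point(s)
Affine points: 29. Add the point at infinity: total = 30.

#E(F_23) = 30


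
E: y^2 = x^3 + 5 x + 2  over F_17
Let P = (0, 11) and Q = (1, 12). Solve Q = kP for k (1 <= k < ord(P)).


Enumerate multiples of P until we hit Q = (1, 12):
  1P = (0, 11)
  2P = (1, 5)
  3P = (1, 12)
Match found at i = 3.

k = 3


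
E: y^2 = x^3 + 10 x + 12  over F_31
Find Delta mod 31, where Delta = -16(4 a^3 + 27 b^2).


4 a^3 + 27 b^2 = 4*10^3 + 27*12^2 = 4000 + 3888 = 7888
Delta = -16 * (7888) = -126208
Delta mod 31 = 24

Delta = 24 (mod 31)


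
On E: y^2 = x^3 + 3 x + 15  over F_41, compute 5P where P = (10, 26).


k = 5 = 101_2 (binary, LSB first: 101)
Double-and-add from P = (10, 26):
  bit 0 = 1: acc = O + (10, 26) = (10, 26)
  bit 1 = 0: acc unchanged = (10, 26)
  bit 2 = 1: acc = (10, 26) + (19, 24) = (8, 10)

5P = (8, 10)


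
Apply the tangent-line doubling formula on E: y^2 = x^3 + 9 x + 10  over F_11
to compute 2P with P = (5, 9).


Doubling: s = (3 x1^2 + a) / (2 y1)
s = (3*5^2 + 9) / (2*9) mod 11 = 1
x3 = s^2 - 2 x1 mod 11 = 1^2 - 2*5 = 2
y3 = s (x1 - x3) - y1 mod 11 = 1 * (5 - 2) - 9 = 5

2P = (2, 5)


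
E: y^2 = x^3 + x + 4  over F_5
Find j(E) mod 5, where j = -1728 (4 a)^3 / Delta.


Delta = -16(4 a^3 + 27 b^2) mod 5 = 4
-1728 * (4 a)^3 = -1728 * (4*1)^3 mod 5 = 3
j = 3 * 4^(-1) mod 5 = 2

j = 2 (mod 5)


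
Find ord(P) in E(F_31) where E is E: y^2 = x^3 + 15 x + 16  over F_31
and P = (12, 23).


Compute successive multiples of P until we hit O:
  1P = (12, 23)
  2P = (1, 1)
  3P = (22, 19)
  4P = (17, 10)
  5P = (10, 9)
  6P = (27, 27)
  7P = (25, 19)
  8P = (4, 27)
  ... (continuing to 36P)
  36P = O

ord(P) = 36


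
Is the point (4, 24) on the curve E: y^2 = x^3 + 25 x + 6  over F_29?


Check whether y^2 = x^3 + 25 x + 6 (mod 29) for (x, y) = (4, 24).
LHS: y^2 = 24^2 mod 29 = 25
RHS: x^3 + 25 x + 6 = 4^3 + 25*4 + 6 mod 29 = 25
LHS = RHS

Yes, on the curve


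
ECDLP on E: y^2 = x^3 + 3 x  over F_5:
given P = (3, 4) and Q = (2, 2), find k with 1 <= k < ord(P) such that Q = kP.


Enumerate multiples of P until we hit Q = (2, 2):
  1P = (3, 4)
  2P = (4, 1)
  3P = (2, 3)
  4P = (1, 3)
  5P = (0, 0)
  6P = (1, 2)
  7P = (2, 2)
Match found at i = 7.

k = 7


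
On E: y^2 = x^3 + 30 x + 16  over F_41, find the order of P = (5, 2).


Compute successive multiples of P until we hit O:
  1P = (5, 2)
  2P = (0, 37)
  3P = (3, 25)
  4P = (32, 1)
  5P = (13, 15)
  6P = (25, 27)
  7P = (10, 2)
  8P = (26, 39)
  ... (continuing to 50P)
  50P = O

ord(P) = 50


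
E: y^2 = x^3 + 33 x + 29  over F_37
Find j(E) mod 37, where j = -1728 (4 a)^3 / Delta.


Delta = -16(4 a^3 + 27 b^2) mod 37 = 17
-1728 * (4 a)^3 = -1728 * (4*33)^3 mod 37 = 10
j = 10 * 17^(-1) mod 37 = 18

j = 18 (mod 37)


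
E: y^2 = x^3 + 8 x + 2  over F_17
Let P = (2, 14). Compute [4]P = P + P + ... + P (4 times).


k = 4 = 100_2 (binary, LSB first: 001)
Double-and-add from P = (2, 14):
  bit 0 = 0: acc unchanged = O
  bit 1 = 0: acc unchanged = O
  bit 2 = 1: acc = O + (0, 11) = (0, 11)

4P = (0, 11)


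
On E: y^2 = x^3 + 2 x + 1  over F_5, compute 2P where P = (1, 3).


Doubling: s = (3 x1^2 + a) / (2 y1)
s = (3*1^2 + 2) / (2*3) mod 5 = 0
x3 = s^2 - 2 x1 mod 5 = 0^2 - 2*1 = 3
y3 = s (x1 - x3) - y1 mod 5 = 0 * (1 - 3) - 3 = 2

2P = (3, 2)


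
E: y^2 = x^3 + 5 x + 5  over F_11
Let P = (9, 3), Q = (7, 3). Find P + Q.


P != Q, so use the chord formula.
s = (y2 - y1) / (x2 - x1) = (0) / (9) mod 11 = 0
x3 = s^2 - x1 - x2 mod 11 = 0^2 - 9 - 7 = 6
y3 = s (x1 - x3) - y1 mod 11 = 0 * (9 - 6) - 3 = 8

P + Q = (6, 8)


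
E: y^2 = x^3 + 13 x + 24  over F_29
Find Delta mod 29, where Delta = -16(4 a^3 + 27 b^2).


4 a^3 + 27 b^2 = 4*13^3 + 27*24^2 = 8788 + 15552 = 24340
Delta = -16 * (24340) = -389440
Delta mod 29 = 1

Delta = 1 (mod 29)


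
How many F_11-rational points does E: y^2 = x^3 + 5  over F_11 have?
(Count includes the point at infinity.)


For each x in F_11, count y with y^2 = x^3 + 0 x + 5 mod 11:
  x = 0: RHS = 5, y in [4, 7]  -> 2 point(s)
  x = 4: RHS = 3, y in [5, 6]  -> 2 point(s)
  x = 5: RHS = 9, y in [3, 8]  -> 2 point(s)
  x = 6: RHS = 1, y in [1, 10]  -> 2 point(s)
  x = 8: RHS = 0, y in [0]  -> 1 point(s)
  x = 10: RHS = 4, y in [2, 9]  -> 2 point(s)
Affine points: 11. Add the point at infinity: total = 12.

#E(F_11) = 12


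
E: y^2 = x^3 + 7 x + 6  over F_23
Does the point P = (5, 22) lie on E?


Check whether y^2 = x^3 + 7 x + 6 (mod 23) for (x, y) = (5, 22).
LHS: y^2 = 22^2 mod 23 = 1
RHS: x^3 + 7 x + 6 = 5^3 + 7*5 + 6 mod 23 = 5
LHS != RHS

No, not on the curve


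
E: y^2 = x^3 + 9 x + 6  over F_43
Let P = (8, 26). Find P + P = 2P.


Doubling: s = (3 x1^2 + a) / (2 y1)
s = (3*8^2 + 9) / (2*26) mod 43 = 8
x3 = s^2 - 2 x1 mod 43 = 8^2 - 2*8 = 5
y3 = s (x1 - x3) - y1 mod 43 = 8 * (8 - 5) - 26 = 41

2P = (5, 41)


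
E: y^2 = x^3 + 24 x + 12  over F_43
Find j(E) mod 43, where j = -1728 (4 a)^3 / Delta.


Delta = -16(4 a^3 + 27 b^2) mod 43 = 2
-1728 * (4 a)^3 = -1728 * (4*24)^3 mod 43 = 41
j = 41 * 2^(-1) mod 43 = 42

j = 42 (mod 43)


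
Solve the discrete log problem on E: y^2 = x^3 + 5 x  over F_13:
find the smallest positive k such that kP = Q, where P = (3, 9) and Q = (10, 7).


Enumerate multiples of P until we hit Q = (10, 7):
  1P = (3, 9)
  2P = (10, 6)
  3P = (10, 7)
Match found at i = 3.

k = 3


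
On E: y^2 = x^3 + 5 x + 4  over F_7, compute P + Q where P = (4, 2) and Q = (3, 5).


P != Q, so use the chord formula.
s = (y2 - y1) / (x2 - x1) = (3) / (6) mod 7 = 4
x3 = s^2 - x1 - x2 mod 7 = 4^2 - 4 - 3 = 2
y3 = s (x1 - x3) - y1 mod 7 = 4 * (4 - 2) - 2 = 6

P + Q = (2, 6)


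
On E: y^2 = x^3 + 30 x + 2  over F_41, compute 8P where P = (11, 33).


k = 8 = 1000_2 (binary, LSB first: 0001)
Double-and-add from P = (11, 33):
  bit 0 = 0: acc unchanged = O
  bit 1 = 0: acc unchanged = O
  bit 2 = 0: acc unchanged = O
  bit 3 = 1: acc = O + (11, 8) = (11, 8)

8P = (11, 8)


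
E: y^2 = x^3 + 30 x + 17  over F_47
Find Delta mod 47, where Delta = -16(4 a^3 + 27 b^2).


4 a^3 + 27 b^2 = 4*30^3 + 27*17^2 = 108000 + 7803 = 115803
Delta = -16 * (115803) = -1852848
Delta mod 47 = 33

Delta = 33 (mod 47)


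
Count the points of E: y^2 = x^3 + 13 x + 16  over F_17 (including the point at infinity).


For each x in F_17, count y with y^2 = x^3 + 13 x + 16 mod 17:
  x = 0: RHS = 16, y in [4, 13]  -> 2 point(s)
  x = 1: RHS = 13, y in [8, 9]  -> 2 point(s)
  x = 2: RHS = 16, y in [4, 13]  -> 2 point(s)
  x = 4: RHS = 13, y in [8, 9]  -> 2 point(s)
  x = 5: RHS = 2, y in [6, 11]  -> 2 point(s)
  x = 6: RHS = 4, y in [2, 15]  -> 2 point(s)
  x = 7: RHS = 8, y in [5, 12]  -> 2 point(s)
  x = 12: RHS = 13, y in [8, 9]  -> 2 point(s)
  x = 13: RHS = 2, y in [6, 11]  -> 2 point(s)
  x = 14: RHS = 1, y in [1, 16]  -> 2 point(s)
  x = 15: RHS = 16, y in [4, 13]  -> 2 point(s)
  x = 16: RHS = 2, y in [6, 11]  -> 2 point(s)
Affine points: 24. Add the point at infinity: total = 25.

#E(F_17) = 25


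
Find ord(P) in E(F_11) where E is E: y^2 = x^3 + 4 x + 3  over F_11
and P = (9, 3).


Compute successive multiples of P until we hit O:
  1P = (9, 3)
  2P = (5, 4)
  3P = (6, 10)
  4P = (10, 3)
  5P = (3, 8)
  6P = (0, 6)
  7P = (7, 0)
  8P = (0, 5)
  ... (continuing to 14P)
  14P = O

ord(P) = 14


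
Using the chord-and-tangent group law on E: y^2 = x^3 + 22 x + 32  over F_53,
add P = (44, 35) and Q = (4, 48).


P != Q, so use the chord formula.
s = (y2 - y1) / (x2 - x1) = (13) / (13) mod 53 = 1
x3 = s^2 - x1 - x2 mod 53 = 1^2 - 44 - 4 = 6
y3 = s (x1 - x3) - y1 mod 53 = 1 * (44 - 6) - 35 = 3

P + Q = (6, 3)


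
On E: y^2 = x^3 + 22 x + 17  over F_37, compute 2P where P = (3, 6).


Doubling: s = (3 x1^2 + a) / (2 y1)
s = (3*3^2 + 22) / (2*6) mod 37 = 1
x3 = s^2 - 2 x1 mod 37 = 1^2 - 2*3 = 32
y3 = s (x1 - x3) - y1 mod 37 = 1 * (3 - 32) - 6 = 2

2P = (32, 2)


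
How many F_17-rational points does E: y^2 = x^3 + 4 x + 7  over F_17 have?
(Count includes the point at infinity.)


For each x in F_17, count y with y^2 = x^3 + 4 x + 7 mod 17:
  x = 4: RHS = 2, y in [6, 11]  -> 2 point(s)
  x = 5: RHS = 16, y in [4, 13]  -> 2 point(s)
  x = 6: RHS = 9, y in [3, 14]  -> 2 point(s)
  x = 7: RHS = 4, y in [2, 15]  -> 2 point(s)
  x = 12: RHS = 15, y in [7, 10]  -> 2 point(s)
  x = 14: RHS = 2, y in [6, 11]  -> 2 point(s)
  x = 15: RHS = 8, y in [5, 12]  -> 2 point(s)
  x = 16: RHS = 2, y in [6, 11]  -> 2 point(s)
Affine points: 16. Add the point at infinity: total = 17.

#E(F_17) = 17


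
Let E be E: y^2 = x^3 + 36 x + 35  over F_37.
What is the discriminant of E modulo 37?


4 a^3 + 27 b^2 = 4*36^3 + 27*35^2 = 186624 + 33075 = 219699
Delta = -16 * (219699) = -3515184
Delta mod 37 = 1

Delta = 1 (mod 37)


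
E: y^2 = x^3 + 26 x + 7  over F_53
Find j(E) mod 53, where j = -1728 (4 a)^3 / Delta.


Delta = -16(4 a^3 + 27 b^2) mod 53 = 40
-1728 * (4 a)^3 = -1728 * (4*26)^3 mod 53 = 44
j = 44 * 40^(-1) mod 53 = 17

j = 17 (mod 53)


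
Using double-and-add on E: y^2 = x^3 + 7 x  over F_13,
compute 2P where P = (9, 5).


k = 2 = 10_2 (binary, LSB first: 01)
Double-and-add from P = (9, 5):
  bit 0 = 0: acc unchanged = O
  bit 1 = 1: acc = O + (9, 8) = (9, 8)

2P = (9, 8)


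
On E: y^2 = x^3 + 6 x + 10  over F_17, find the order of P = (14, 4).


Compute successive multiples of P until we hit O:
  1P = (14, 4)
  2P = (10, 4)
  3P = (10, 13)
  4P = (14, 13)
  5P = O

ord(P) = 5


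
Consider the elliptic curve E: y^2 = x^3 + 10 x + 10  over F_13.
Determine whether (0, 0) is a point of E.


Check whether y^2 = x^3 + 10 x + 10 (mod 13) for (x, y) = (0, 0).
LHS: y^2 = 0^2 mod 13 = 0
RHS: x^3 + 10 x + 10 = 0^3 + 10*0 + 10 mod 13 = 10
LHS != RHS

No, not on the curve


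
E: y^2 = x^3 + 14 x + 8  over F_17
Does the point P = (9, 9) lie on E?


Check whether y^2 = x^3 + 14 x + 8 (mod 17) for (x, y) = (9, 9).
LHS: y^2 = 9^2 mod 17 = 13
RHS: x^3 + 14 x + 8 = 9^3 + 14*9 + 8 mod 17 = 13
LHS = RHS

Yes, on the curve


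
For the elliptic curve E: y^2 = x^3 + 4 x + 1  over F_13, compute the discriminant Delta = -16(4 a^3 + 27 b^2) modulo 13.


4 a^3 + 27 b^2 = 4*4^3 + 27*1^2 = 256 + 27 = 283
Delta = -16 * (283) = -4528
Delta mod 13 = 9

Delta = 9 (mod 13)


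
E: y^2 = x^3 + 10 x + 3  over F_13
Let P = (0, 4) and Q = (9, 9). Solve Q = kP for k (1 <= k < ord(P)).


Enumerate multiples of P until we hit Q = (9, 9):
  1P = (0, 4)
  2P = (4, 4)
  3P = (9, 9)
Match found at i = 3.

k = 3


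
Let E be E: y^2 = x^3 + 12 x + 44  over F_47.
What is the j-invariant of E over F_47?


Delta = -16(4 a^3 + 27 b^2) mod 47 = 12
-1728 * (4 a)^3 = -1728 * (4*12)^3 mod 47 = 11
j = 11 * 12^(-1) mod 47 = 44

j = 44 (mod 47)


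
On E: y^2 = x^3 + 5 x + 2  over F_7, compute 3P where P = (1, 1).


k = 3 = 11_2 (binary, LSB first: 11)
Double-and-add from P = (1, 1):
  bit 0 = 1: acc = O + (1, 1) = (1, 1)
  bit 1 = 1: acc = (1, 1) + (0, 3) = (3, 3)

3P = (3, 3)


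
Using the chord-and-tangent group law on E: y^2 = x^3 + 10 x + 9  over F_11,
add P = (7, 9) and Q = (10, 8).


P != Q, so use the chord formula.
s = (y2 - y1) / (x2 - x1) = (10) / (3) mod 11 = 7
x3 = s^2 - x1 - x2 mod 11 = 7^2 - 7 - 10 = 10
y3 = s (x1 - x3) - y1 mod 11 = 7 * (7 - 10) - 9 = 3

P + Q = (10, 3)


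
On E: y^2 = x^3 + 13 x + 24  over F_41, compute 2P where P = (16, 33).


Doubling: s = (3 x1^2 + a) / (2 y1)
s = (3*16^2 + 13) / (2*33) mod 41 = 5
x3 = s^2 - 2 x1 mod 41 = 5^2 - 2*16 = 34
y3 = s (x1 - x3) - y1 mod 41 = 5 * (16 - 34) - 33 = 0

2P = (34, 0)


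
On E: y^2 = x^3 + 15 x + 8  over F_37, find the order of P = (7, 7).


Compute successive multiples of P until we hit O:
  1P = (7, 7)
  2P = (24, 13)
  3P = (22, 16)
  4P = (35, 28)
  5P = (21, 1)
  6P = (19, 14)
  7P = (8, 14)
  8P = (34, 26)
  ... (continuing to 31P)
  31P = O

ord(P) = 31


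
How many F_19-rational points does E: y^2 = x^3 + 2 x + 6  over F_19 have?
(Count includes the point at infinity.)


For each x in F_19, count y with y^2 = x^3 + 2 x + 6 mod 19:
  x = 0: RHS = 6, y in [5, 14]  -> 2 point(s)
  x = 1: RHS = 9, y in [3, 16]  -> 2 point(s)
  x = 3: RHS = 1, y in [1, 18]  -> 2 point(s)
  x = 6: RHS = 6, y in [5, 14]  -> 2 point(s)
  x = 10: RHS = 0, y in [0]  -> 1 point(s)
  x = 13: RHS = 6, y in [5, 14]  -> 2 point(s)
  x = 14: RHS = 4, y in [2, 17]  -> 2 point(s)
  x = 16: RHS = 11, y in [7, 12]  -> 2 point(s)
Affine points: 15. Add the point at infinity: total = 16.

#E(F_19) = 16


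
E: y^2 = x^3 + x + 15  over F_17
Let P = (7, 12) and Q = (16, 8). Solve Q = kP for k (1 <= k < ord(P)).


Enumerate multiples of P until we hit Q = (16, 8):
  1P = (7, 12)
  2P = (16, 9)
  3P = (13, 7)
  4P = (1, 0)
  5P = (13, 10)
  6P = (16, 8)
Match found at i = 6.

k = 6


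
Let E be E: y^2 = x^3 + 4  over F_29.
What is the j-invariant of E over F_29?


Delta = -16(4 a^3 + 27 b^2) mod 29 = 19
-1728 * (4 a)^3 = -1728 * (4*0)^3 mod 29 = 0
j = 0 * 19^(-1) mod 29 = 0

j = 0 (mod 29)


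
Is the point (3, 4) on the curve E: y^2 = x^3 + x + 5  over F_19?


Check whether y^2 = x^3 + 1 x + 5 (mod 19) for (x, y) = (3, 4).
LHS: y^2 = 4^2 mod 19 = 16
RHS: x^3 + 1 x + 5 = 3^3 + 1*3 + 5 mod 19 = 16
LHS = RHS

Yes, on the curve


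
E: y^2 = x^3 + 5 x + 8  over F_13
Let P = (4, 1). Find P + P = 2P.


Doubling: s = (3 x1^2 + a) / (2 y1)
s = (3*4^2 + 5) / (2*1) mod 13 = 7
x3 = s^2 - 2 x1 mod 13 = 7^2 - 2*4 = 2
y3 = s (x1 - x3) - y1 mod 13 = 7 * (4 - 2) - 1 = 0

2P = (2, 0)


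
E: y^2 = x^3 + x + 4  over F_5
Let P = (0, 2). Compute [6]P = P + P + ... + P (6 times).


k = 6 = 110_2 (binary, LSB first: 011)
Double-and-add from P = (0, 2):
  bit 0 = 0: acc unchanged = O
  bit 1 = 1: acc = O + (1, 4) = (1, 4)
  bit 2 = 1: acc = (1, 4) + (2, 3) = (3, 3)

6P = (3, 3)


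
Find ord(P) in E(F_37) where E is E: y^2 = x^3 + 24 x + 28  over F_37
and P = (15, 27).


Compute successive multiples of P until we hit O:
  1P = (15, 27)
  2P = (10, 11)
  3P = (3, 4)
  4P = (7, 13)
  5P = (25, 11)
  6P = (4, 22)
  7P = (2, 26)
  8P = (13, 13)
  ... (continuing to 23P)
  23P = O

ord(P) = 23


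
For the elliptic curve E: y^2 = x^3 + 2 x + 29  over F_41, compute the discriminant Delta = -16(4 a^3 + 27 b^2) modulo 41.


4 a^3 + 27 b^2 = 4*2^3 + 27*29^2 = 32 + 22707 = 22739
Delta = -16 * (22739) = -363824
Delta mod 41 = 10

Delta = 10 (mod 41)


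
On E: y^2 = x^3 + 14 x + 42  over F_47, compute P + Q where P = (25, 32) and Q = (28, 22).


P != Q, so use the chord formula.
s = (y2 - y1) / (x2 - x1) = (37) / (3) mod 47 = 28
x3 = s^2 - x1 - x2 mod 47 = 28^2 - 25 - 28 = 26
y3 = s (x1 - x3) - y1 mod 47 = 28 * (25 - 26) - 32 = 34

P + Q = (26, 34)


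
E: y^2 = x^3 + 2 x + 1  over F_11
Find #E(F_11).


For each x in F_11, count y with y^2 = x^3 + 2 x + 1 mod 11:
  x = 0: RHS = 1, y in [1, 10]  -> 2 point(s)
  x = 1: RHS = 4, y in [2, 9]  -> 2 point(s)
  x = 3: RHS = 1, y in [1, 10]  -> 2 point(s)
  x = 5: RHS = 4, y in [2, 9]  -> 2 point(s)
  x = 6: RHS = 9, y in [3, 8]  -> 2 point(s)
  x = 8: RHS = 1, y in [1, 10]  -> 2 point(s)
  x = 9: RHS = 0, y in [0]  -> 1 point(s)
  x = 10: RHS = 9, y in [3, 8]  -> 2 point(s)
Affine points: 15. Add the point at infinity: total = 16.

#E(F_11) = 16


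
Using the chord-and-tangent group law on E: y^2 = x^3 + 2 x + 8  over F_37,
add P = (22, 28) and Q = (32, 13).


P != Q, so use the chord formula.
s = (y2 - y1) / (x2 - x1) = (22) / (10) mod 37 = 17
x3 = s^2 - x1 - x2 mod 37 = 17^2 - 22 - 32 = 13
y3 = s (x1 - x3) - y1 mod 37 = 17 * (22 - 13) - 28 = 14

P + Q = (13, 14)


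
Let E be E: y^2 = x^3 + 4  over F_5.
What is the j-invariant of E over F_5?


Delta = -16(4 a^3 + 27 b^2) mod 5 = 3
-1728 * (4 a)^3 = -1728 * (4*0)^3 mod 5 = 0
j = 0 * 3^(-1) mod 5 = 0

j = 0 (mod 5)


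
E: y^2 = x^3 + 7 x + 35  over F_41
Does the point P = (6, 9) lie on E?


Check whether y^2 = x^3 + 7 x + 35 (mod 41) for (x, y) = (6, 9).
LHS: y^2 = 9^2 mod 41 = 40
RHS: x^3 + 7 x + 35 = 6^3 + 7*6 + 35 mod 41 = 6
LHS != RHS

No, not on the curve


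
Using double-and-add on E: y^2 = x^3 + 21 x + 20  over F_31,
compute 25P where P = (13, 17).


k = 25 = 11001_2 (binary, LSB first: 10011)
Double-and-add from P = (13, 17):
  bit 0 = 1: acc = O + (13, 17) = (13, 17)
  bit 1 = 0: acc unchanged = (13, 17)
  bit 2 = 0: acc unchanged = (13, 17)
  bit 3 = 1: acc = (13, 17) + (2, 15) = (25, 9)
  bit 4 = 1: acc = (25, 9) + (0, 12) = (14, 12)

25P = (14, 12)


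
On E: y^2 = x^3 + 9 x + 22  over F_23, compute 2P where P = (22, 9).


Doubling: s = (3 x1^2 + a) / (2 y1)
s = (3*22^2 + 9) / (2*9) mod 23 = 16
x3 = s^2 - 2 x1 mod 23 = 16^2 - 2*22 = 5
y3 = s (x1 - x3) - y1 mod 23 = 16 * (22 - 5) - 9 = 10

2P = (5, 10)


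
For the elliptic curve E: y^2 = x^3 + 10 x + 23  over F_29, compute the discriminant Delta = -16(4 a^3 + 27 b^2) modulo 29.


4 a^3 + 27 b^2 = 4*10^3 + 27*23^2 = 4000 + 14283 = 18283
Delta = -16 * (18283) = -292528
Delta mod 29 = 24

Delta = 24 (mod 29)


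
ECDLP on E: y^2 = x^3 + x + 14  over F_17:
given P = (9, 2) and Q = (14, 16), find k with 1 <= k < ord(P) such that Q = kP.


Enumerate multiples of P until we hit Q = (14, 16):
  1P = (9, 2)
  2P = (14, 16)
Match found at i = 2.

k = 2


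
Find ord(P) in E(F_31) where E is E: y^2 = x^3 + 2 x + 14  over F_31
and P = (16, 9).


Compute successive multiples of P until we hit O:
  1P = (16, 9)
  2P = (3, 27)
  3P = (13, 25)
  4P = (27, 29)
  5P = (20, 26)
  6P = (15, 3)
  7P = (5, 26)
  8P = (17, 1)
  ... (continuing to 23P)
  23P = O

ord(P) = 23


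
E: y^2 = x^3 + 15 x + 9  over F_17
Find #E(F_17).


For each x in F_17, count y with y^2 = x^3 + 15 x + 9 mod 17:
  x = 0: RHS = 9, y in [3, 14]  -> 2 point(s)
  x = 1: RHS = 8, y in [5, 12]  -> 2 point(s)
  x = 2: RHS = 13, y in [8, 9]  -> 2 point(s)
  x = 3: RHS = 13, y in [8, 9]  -> 2 point(s)
  x = 6: RHS = 9, y in [3, 14]  -> 2 point(s)
  x = 7: RHS = 15, y in [7, 10]  -> 2 point(s)
  x = 11: RHS = 9, y in [3, 14]  -> 2 point(s)
  x = 12: RHS = 13, y in [8, 9]  -> 2 point(s)
  x = 13: RHS = 4, y in [2, 15]  -> 2 point(s)
Affine points: 18. Add the point at infinity: total = 19.

#E(F_17) = 19


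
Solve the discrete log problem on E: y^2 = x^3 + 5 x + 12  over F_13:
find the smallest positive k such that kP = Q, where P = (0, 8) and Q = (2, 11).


Enumerate multiples of P until we hit Q = (2, 11):
  1P = (0, 8)
  2P = (10, 10)
  3P = (2, 2)
  4P = (7, 0)
  5P = (2, 11)
Match found at i = 5.

k = 5


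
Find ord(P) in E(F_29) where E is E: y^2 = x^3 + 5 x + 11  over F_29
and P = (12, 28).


Compute successive multiples of P until we hit O:
  1P = (12, 28)
  2P = (6, 24)
  3P = (5, 25)
  4P = (11, 18)
  5P = (19, 18)
  6P = (3, 13)
  7P = (20, 7)
  8P = (27, 15)
  ... (continuing to 22P)
  22P = O

ord(P) = 22


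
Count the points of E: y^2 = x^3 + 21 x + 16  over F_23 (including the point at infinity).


For each x in F_23, count y with y^2 = x^3 + 21 x + 16 mod 23:
  x = 0: RHS = 16, y in [4, 19]  -> 2 point(s)
  x = 4: RHS = 3, y in [7, 16]  -> 2 point(s)
  x = 5: RHS = 16, y in [4, 19]  -> 2 point(s)
  x = 6: RHS = 13, y in [6, 17]  -> 2 point(s)
  x = 7: RHS = 0, y in [0]  -> 1 point(s)
  x = 8: RHS = 6, y in [11, 12]  -> 2 point(s)
  x = 12: RHS = 18, y in [8, 15]  -> 2 point(s)
  x = 13: RHS = 2, y in [5, 18]  -> 2 point(s)
  x = 14: RHS = 18, y in [8, 15]  -> 2 point(s)
  x = 15: RHS = 3, y in [7, 16]  -> 2 point(s)
  x = 16: RHS = 9, y in [3, 20]  -> 2 point(s)
  x = 18: RHS = 16, y in [4, 19]  -> 2 point(s)
  x = 19: RHS = 6, y in [11, 12]  -> 2 point(s)
  x = 20: RHS = 18, y in [8, 15]  -> 2 point(s)
  x = 21: RHS = 12, y in [9, 14]  -> 2 point(s)
Affine points: 29. Add the point at infinity: total = 30.

#E(F_23) = 30


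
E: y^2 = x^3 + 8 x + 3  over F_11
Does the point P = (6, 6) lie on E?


Check whether y^2 = x^3 + 8 x + 3 (mod 11) for (x, y) = (6, 6).
LHS: y^2 = 6^2 mod 11 = 3
RHS: x^3 + 8 x + 3 = 6^3 + 8*6 + 3 mod 11 = 3
LHS = RHS

Yes, on the curve


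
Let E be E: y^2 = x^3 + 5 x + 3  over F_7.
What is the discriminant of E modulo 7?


4 a^3 + 27 b^2 = 4*5^3 + 27*3^2 = 500 + 243 = 743
Delta = -16 * (743) = -11888
Delta mod 7 = 5

Delta = 5 (mod 7)


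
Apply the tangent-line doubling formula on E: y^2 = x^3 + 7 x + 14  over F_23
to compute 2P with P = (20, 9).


Doubling: s = (3 x1^2 + a) / (2 y1)
s = (3*20^2 + 7) / (2*9) mod 23 = 7
x3 = s^2 - 2 x1 mod 23 = 7^2 - 2*20 = 9
y3 = s (x1 - x3) - y1 mod 23 = 7 * (20 - 9) - 9 = 22

2P = (9, 22)


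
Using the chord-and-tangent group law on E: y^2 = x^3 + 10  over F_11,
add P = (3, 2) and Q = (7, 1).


P != Q, so use the chord formula.
s = (y2 - y1) / (x2 - x1) = (10) / (4) mod 11 = 8
x3 = s^2 - x1 - x2 mod 11 = 8^2 - 3 - 7 = 10
y3 = s (x1 - x3) - y1 mod 11 = 8 * (3 - 10) - 2 = 8

P + Q = (10, 8)


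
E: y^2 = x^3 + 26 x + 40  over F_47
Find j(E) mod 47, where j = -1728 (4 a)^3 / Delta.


Delta = -16(4 a^3 + 27 b^2) mod 47 = 16
-1728 * (4 a)^3 = -1728 * (4*26)^3 mod 47 = 2
j = 2 * 16^(-1) mod 47 = 6

j = 6 (mod 47)


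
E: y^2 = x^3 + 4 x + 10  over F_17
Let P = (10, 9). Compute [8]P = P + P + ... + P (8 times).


k = 8 = 1000_2 (binary, LSB first: 0001)
Double-and-add from P = (10, 9):
  bit 0 = 0: acc unchanged = O
  bit 1 = 0: acc unchanged = O
  bit 2 = 0: acc unchanged = O
  bit 3 = 1: acc = O + (13, 10) = (13, 10)

8P = (13, 10)


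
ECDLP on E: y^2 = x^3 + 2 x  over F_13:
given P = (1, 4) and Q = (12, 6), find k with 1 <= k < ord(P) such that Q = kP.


Enumerate multiples of P until we hit Q = (12, 6):
  1P = (1, 4)
  2P = (12, 7)
  3P = (12, 6)
Match found at i = 3.

k = 3


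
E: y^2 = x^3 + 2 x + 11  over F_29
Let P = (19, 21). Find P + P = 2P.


Doubling: s = (3 x1^2 + a) / (2 y1)
s = (3*19^2 + 2) / (2*21) mod 29 = 21
x3 = s^2 - 2 x1 mod 29 = 21^2 - 2*19 = 26
y3 = s (x1 - x3) - y1 mod 29 = 21 * (19 - 26) - 21 = 6

2P = (26, 6)


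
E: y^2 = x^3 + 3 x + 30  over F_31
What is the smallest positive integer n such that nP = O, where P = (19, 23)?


Compute successive multiples of P until we hit O:
  1P = (19, 23)
  2P = (28, 26)
  3P = (22, 7)
  4P = (15, 28)
  5P = (16, 12)
  6P = (6, 4)
  7P = (3, 29)
  8P = (29, 4)
  ... (continuing to 25P)
  25P = O

ord(P) = 25


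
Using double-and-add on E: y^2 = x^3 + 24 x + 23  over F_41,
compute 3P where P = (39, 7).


k = 3 = 11_2 (binary, LSB first: 11)
Double-and-add from P = (39, 7):
  bit 0 = 1: acc = O + (39, 7) = (39, 7)
  bit 1 = 1: acc = (39, 7) + (24, 14) = (3, 9)

3P = (3, 9)


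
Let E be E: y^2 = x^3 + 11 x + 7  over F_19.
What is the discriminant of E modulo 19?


4 a^3 + 27 b^2 = 4*11^3 + 27*7^2 = 5324 + 1323 = 6647
Delta = -16 * (6647) = -106352
Delta mod 19 = 10

Delta = 10 (mod 19)


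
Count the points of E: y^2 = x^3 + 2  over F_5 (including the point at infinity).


For each x in F_5, count y with y^2 = x^3 + 0 x + 2 mod 5:
  x = 2: RHS = 0, y in [0]  -> 1 point(s)
  x = 3: RHS = 4, y in [2, 3]  -> 2 point(s)
  x = 4: RHS = 1, y in [1, 4]  -> 2 point(s)
Affine points: 5. Add the point at infinity: total = 6.

#E(F_5) = 6


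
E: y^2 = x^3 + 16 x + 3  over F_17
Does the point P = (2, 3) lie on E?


Check whether y^2 = x^3 + 16 x + 3 (mod 17) for (x, y) = (2, 3).
LHS: y^2 = 3^2 mod 17 = 9
RHS: x^3 + 16 x + 3 = 2^3 + 16*2 + 3 mod 17 = 9
LHS = RHS

Yes, on the curve


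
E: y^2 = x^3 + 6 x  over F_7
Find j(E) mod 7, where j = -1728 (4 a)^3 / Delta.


Delta = -16(4 a^3 + 27 b^2) mod 7 = 1
-1728 * (4 a)^3 = -1728 * (4*6)^3 mod 7 = 6
j = 6 * 1^(-1) mod 7 = 6

j = 6 (mod 7)


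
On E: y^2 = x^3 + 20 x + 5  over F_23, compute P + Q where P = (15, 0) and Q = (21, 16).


P != Q, so use the chord formula.
s = (y2 - y1) / (x2 - x1) = (16) / (6) mod 23 = 18
x3 = s^2 - x1 - x2 mod 23 = 18^2 - 15 - 21 = 12
y3 = s (x1 - x3) - y1 mod 23 = 18 * (15 - 12) - 0 = 8

P + Q = (12, 8)


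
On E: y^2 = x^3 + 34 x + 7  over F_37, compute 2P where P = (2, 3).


Doubling: s = (3 x1^2 + a) / (2 y1)
s = (3*2^2 + 34) / (2*3) mod 37 = 20
x3 = s^2 - 2 x1 mod 37 = 20^2 - 2*2 = 26
y3 = s (x1 - x3) - y1 mod 37 = 20 * (2 - 26) - 3 = 35

2P = (26, 35)


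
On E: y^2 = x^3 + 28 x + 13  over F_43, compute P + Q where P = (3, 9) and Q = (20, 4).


P != Q, so use the chord formula.
s = (y2 - y1) / (x2 - x1) = (38) / (17) mod 43 = 25
x3 = s^2 - x1 - x2 mod 43 = 25^2 - 3 - 20 = 0
y3 = s (x1 - x3) - y1 mod 43 = 25 * (3 - 0) - 9 = 23

P + Q = (0, 23)


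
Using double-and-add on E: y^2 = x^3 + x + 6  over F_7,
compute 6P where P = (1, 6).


k = 6 = 110_2 (binary, LSB first: 011)
Double-and-add from P = (1, 6):
  bit 0 = 0: acc unchanged = O
  bit 1 = 1: acc = O + (2, 3) = (2, 3)
  bit 2 = 1: acc = (2, 3) + (4, 2) = (3, 1)

6P = (3, 1)


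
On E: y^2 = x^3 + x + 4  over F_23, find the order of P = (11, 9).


Compute successive multiples of P until we hit O:
  1P = (11, 9)
  2P = (9, 11)
  3P = (4, 7)
  4P = (17, 9)
  5P = (18, 14)
  6P = (10, 18)
  7P = (14, 18)
  8P = (7, 3)
  ... (continuing to 29P)
  29P = O

ord(P) = 29


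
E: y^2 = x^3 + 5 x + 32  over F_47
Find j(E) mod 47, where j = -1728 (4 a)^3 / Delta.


Delta = -16(4 a^3 + 27 b^2) mod 47 = 33
-1728 * (4 a)^3 = -1728 * (4*5)^3 mod 47 = 16
j = 16 * 33^(-1) mod 47 = 19

j = 19 (mod 47)


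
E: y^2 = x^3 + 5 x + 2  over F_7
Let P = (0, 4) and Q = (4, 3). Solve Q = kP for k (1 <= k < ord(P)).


Enumerate multiples of P until we hit Q = (4, 3):
  1P = (0, 4)
  2P = (4, 4)
  3P = (3, 3)
  4P = (1, 1)
  5P = (1, 6)
  6P = (3, 4)
  7P = (4, 3)
Match found at i = 7.

k = 7


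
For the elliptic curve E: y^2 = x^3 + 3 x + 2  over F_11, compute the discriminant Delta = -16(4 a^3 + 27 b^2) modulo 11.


4 a^3 + 27 b^2 = 4*3^3 + 27*2^2 = 108 + 108 = 216
Delta = -16 * (216) = -3456
Delta mod 11 = 9

Delta = 9 (mod 11)


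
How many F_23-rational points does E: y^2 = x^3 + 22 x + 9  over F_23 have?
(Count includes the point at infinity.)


For each x in F_23, count y with y^2 = x^3 + 22 x + 9 mod 23:
  x = 0: RHS = 9, y in [3, 20]  -> 2 point(s)
  x = 1: RHS = 9, y in [3, 20]  -> 2 point(s)
  x = 4: RHS = 0, y in [0]  -> 1 point(s)
  x = 6: RHS = 12, y in [9, 14]  -> 2 point(s)
  x = 7: RHS = 0, y in [0]  -> 1 point(s)
  x = 9: RHS = 16, y in [4, 19]  -> 2 point(s)
  x = 11: RHS = 18, y in [8, 15]  -> 2 point(s)
  x = 12: RHS = 0, y in [0]  -> 1 point(s)
  x = 13: RHS = 8, y in [10, 13]  -> 2 point(s)
  x = 14: RHS = 2, y in [5, 18]  -> 2 point(s)
  x = 16: RHS = 18, y in [8, 15]  -> 2 point(s)
  x = 17: RHS = 6, y in [11, 12]  -> 2 point(s)
  x = 18: RHS = 4, y in [2, 21]  -> 2 point(s)
  x = 19: RHS = 18, y in [8, 15]  -> 2 point(s)
  x = 20: RHS = 8, y in [10, 13]  -> 2 point(s)
  x = 21: RHS = 3, y in [7, 16]  -> 2 point(s)
  x = 22: RHS = 9, y in [3, 20]  -> 2 point(s)
Affine points: 31. Add the point at infinity: total = 32.

#E(F_23) = 32


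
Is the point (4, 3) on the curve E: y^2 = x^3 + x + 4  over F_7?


Check whether y^2 = x^3 + 1 x + 4 (mod 7) for (x, y) = (4, 3).
LHS: y^2 = 3^2 mod 7 = 2
RHS: x^3 + 1 x + 4 = 4^3 + 1*4 + 4 mod 7 = 2
LHS = RHS

Yes, on the curve


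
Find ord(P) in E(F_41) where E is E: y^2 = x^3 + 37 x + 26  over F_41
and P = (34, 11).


Compute successive multiples of P until we hit O:
  1P = (34, 11)
  2P = (5, 34)
  3P = (35, 11)
  4P = (13, 30)
  5P = (3, 0)
  6P = (13, 11)
  7P = (35, 30)
  8P = (5, 7)
  ... (continuing to 10P)
  10P = O

ord(P) = 10


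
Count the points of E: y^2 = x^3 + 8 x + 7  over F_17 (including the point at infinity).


For each x in F_17, count y with y^2 = x^3 + 8 x + 7 mod 17:
  x = 1: RHS = 16, y in [4, 13]  -> 2 point(s)
  x = 4: RHS = 1, y in [1, 16]  -> 2 point(s)
  x = 5: RHS = 2, y in [6, 11]  -> 2 point(s)
  x = 6: RHS = 16, y in [4, 13]  -> 2 point(s)
  x = 7: RHS = 15, y in [7, 10]  -> 2 point(s)
  x = 9: RHS = 9, y in [3, 14]  -> 2 point(s)
  x = 10: RHS = 16, y in [4, 13]  -> 2 point(s)
  x = 11: RHS = 15, y in [7, 10]  -> 2 point(s)
  x = 13: RHS = 13, y in [8, 9]  -> 2 point(s)
  x = 15: RHS = 0, y in [0]  -> 1 point(s)
  x = 16: RHS = 15, y in [7, 10]  -> 2 point(s)
Affine points: 21. Add the point at infinity: total = 22.

#E(F_17) = 22


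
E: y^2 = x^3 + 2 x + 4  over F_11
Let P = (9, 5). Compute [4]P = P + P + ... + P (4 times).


k = 4 = 100_2 (binary, LSB first: 001)
Double-and-add from P = (9, 5):
  bit 0 = 0: acc unchanged = O
  bit 1 = 0: acc unchanged = O
  bit 2 = 1: acc = O + (8, 9) = (8, 9)

4P = (8, 9)


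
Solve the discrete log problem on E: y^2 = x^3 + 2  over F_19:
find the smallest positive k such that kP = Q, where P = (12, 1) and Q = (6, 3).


Enumerate multiples of P until we hit Q = (6, 3):
  1P = (12, 1)
  2P = (6, 3)
Match found at i = 2.

k = 2


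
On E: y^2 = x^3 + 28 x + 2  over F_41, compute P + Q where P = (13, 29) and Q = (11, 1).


P != Q, so use the chord formula.
s = (y2 - y1) / (x2 - x1) = (13) / (39) mod 41 = 14
x3 = s^2 - x1 - x2 mod 41 = 14^2 - 13 - 11 = 8
y3 = s (x1 - x3) - y1 mod 41 = 14 * (13 - 8) - 29 = 0

P + Q = (8, 0)


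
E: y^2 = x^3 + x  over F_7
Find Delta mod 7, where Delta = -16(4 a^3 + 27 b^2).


4 a^3 + 27 b^2 = 4*1^3 + 27*0^2 = 4 + 0 = 4
Delta = -16 * (4) = -64
Delta mod 7 = 6

Delta = 6 (mod 7)


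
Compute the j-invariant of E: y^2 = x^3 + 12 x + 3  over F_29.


Delta = -16(4 a^3 + 27 b^2) mod 29 = 12
-1728 * (4 a)^3 = -1728 * (4*12)^3 mod 29 = 6
j = 6 * 12^(-1) mod 29 = 15

j = 15 (mod 29)


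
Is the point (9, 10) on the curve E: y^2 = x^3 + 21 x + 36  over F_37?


Check whether y^2 = x^3 + 21 x + 36 (mod 37) for (x, y) = (9, 10).
LHS: y^2 = 10^2 mod 37 = 26
RHS: x^3 + 21 x + 36 = 9^3 + 21*9 + 36 mod 37 = 29
LHS != RHS

No, not on the curve


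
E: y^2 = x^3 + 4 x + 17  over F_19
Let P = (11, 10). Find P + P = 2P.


Doubling: s = (3 x1^2 + a) / (2 y1)
s = (3*11^2 + 4) / (2*10) mod 19 = 6
x3 = s^2 - 2 x1 mod 19 = 6^2 - 2*11 = 14
y3 = s (x1 - x3) - y1 mod 19 = 6 * (11 - 14) - 10 = 10

2P = (14, 10)
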